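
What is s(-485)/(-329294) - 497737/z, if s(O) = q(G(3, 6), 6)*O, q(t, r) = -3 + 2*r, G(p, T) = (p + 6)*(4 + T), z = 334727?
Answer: -162440724323/110223592738 ≈ -1.4737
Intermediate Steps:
G(p, T) = (4 + T)*(6 + p) (G(p, T) = (6 + p)*(4 + T) = (4 + T)*(6 + p))
s(O) = 9*O (s(O) = (-3 + 2*6)*O = (-3 + 12)*O = 9*O)
s(-485)/(-329294) - 497737/z = (9*(-485))/(-329294) - 497737/334727 = -4365*(-1/329294) - 497737*1/334727 = 4365/329294 - 497737/334727 = -162440724323/110223592738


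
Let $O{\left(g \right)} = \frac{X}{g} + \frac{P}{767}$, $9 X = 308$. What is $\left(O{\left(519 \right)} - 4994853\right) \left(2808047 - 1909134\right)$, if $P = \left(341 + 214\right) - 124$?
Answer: $- \frac{16085906839345712392}{3582657} \approx -4.4899 \cdot 10^{12}$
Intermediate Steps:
$X = \frac{308}{9}$ ($X = \frac{1}{9} \cdot 308 = \frac{308}{9} \approx 34.222$)
$P = 431$ ($P = 555 - 124 = 431$)
$O{\left(g \right)} = \frac{431}{767} + \frac{308}{9 g}$ ($O{\left(g \right)} = \frac{308}{9 g} + \frac{431}{767} = \frac{431}{767} + \frac{308}{9 g}$)
$\left(O{\left(519 \right)} - 4994853\right) \left(2808047 - 1909134\right) = \left(\frac{236236 + 3879 \cdot 519}{6903 \cdot 519} - 4994853\right) \left(2808047 - 1909134\right) = \left(\frac{1}{6903} \cdot \frac{1}{519} \left(236236 + 2013201\right) - 4994853\right) 898913 = \left(\frac{1}{6903} \cdot \frac{1}{519} \cdot 2249437 - 4994853\right) 898913 = \left(\frac{2249437}{3582657} - 4994853\right) 898913 = \left(- \frac{17894842814984}{3582657}\right) 898913 = - \frac{16085906839345712392}{3582657}$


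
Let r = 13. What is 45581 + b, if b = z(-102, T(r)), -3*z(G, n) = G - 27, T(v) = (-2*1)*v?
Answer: 45624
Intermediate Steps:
T(v) = -2*v
z(G, n) = 9 - G/3 (z(G, n) = -(G - 27)/3 = -(-27 + G)/3 = 9 - G/3)
b = 43 (b = 9 - 1/3*(-102) = 9 + 34 = 43)
45581 + b = 45581 + 43 = 45624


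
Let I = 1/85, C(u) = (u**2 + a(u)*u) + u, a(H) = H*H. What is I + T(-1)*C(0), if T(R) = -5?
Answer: 1/85 ≈ 0.011765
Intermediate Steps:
a(H) = H**2
C(u) = u + u**2 + u**3 (C(u) = (u**2 + u**2*u) + u = (u**2 + u**3) + u = u + u**2 + u**3)
I = 1/85 ≈ 0.011765
I + T(-1)*C(0) = 1/85 - 0*(1 + 0 + 0**2) = 1/85 - 0*(1 + 0 + 0) = 1/85 - 0 = 1/85 - 5*0 = 1/85 + 0 = 1/85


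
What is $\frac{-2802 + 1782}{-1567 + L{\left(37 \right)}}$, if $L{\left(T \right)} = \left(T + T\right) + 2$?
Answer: $\frac{340}{497} \approx 0.6841$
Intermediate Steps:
$L{\left(T \right)} = 2 + 2 T$ ($L{\left(T \right)} = 2 T + 2 = 2 + 2 T$)
$\frac{-2802 + 1782}{-1567 + L{\left(37 \right)}} = \frac{-2802 + 1782}{-1567 + \left(2 + 2 \cdot 37\right)} = - \frac{1020}{-1567 + \left(2 + 74\right)} = - \frac{1020}{-1567 + 76} = - \frac{1020}{-1491} = \left(-1020\right) \left(- \frac{1}{1491}\right) = \frac{340}{497}$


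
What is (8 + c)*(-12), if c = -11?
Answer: 36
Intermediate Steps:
(8 + c)*(-12) = (8 - 11)*(-12) = -3*(-12) = 36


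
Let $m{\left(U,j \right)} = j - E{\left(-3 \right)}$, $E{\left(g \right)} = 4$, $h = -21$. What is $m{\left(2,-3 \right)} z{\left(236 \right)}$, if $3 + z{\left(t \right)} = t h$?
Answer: $34713$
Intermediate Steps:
$m{\left(U,j \right)} = -4 + j$ ($m{\left(U,j \right)} = j - 4 = -4 + j$)
$z{\left(t \right)} = -3 - 21 t$ ($z{\left(t \right)} = -3 + t \left(-21\right) = -3 - 21 t$)
$m{\left(2,-3 \right)} z{\left(236 \right)} = \left(-4 - 3\right) \left(-3 - 4956\right) = - 7 \left(-3 - 4956\right) = \left(-7\right) \left(-4959\right) = 34713$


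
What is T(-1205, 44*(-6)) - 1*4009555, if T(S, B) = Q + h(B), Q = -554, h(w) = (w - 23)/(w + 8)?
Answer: -1026587617/256 ≈ -4.0101e+6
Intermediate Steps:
h(w) = (-23 + w)/(8 + w)
T(S, B) = -554 + (-23 + B)/(8 + B)
T(-1205, 44*(-6)) - 1*4009555 = (-4455 - 24332*(-6))/(8 + 44*(-6)) - 1*4009555 = (-4455 - 553*(-264))/(8 - 264) - 4009555 = (-4455 + 145992)/(-256) - 4009555 = -1/256*141537 - 4009555 = -141537/256 - 4009555 = -1026587617/256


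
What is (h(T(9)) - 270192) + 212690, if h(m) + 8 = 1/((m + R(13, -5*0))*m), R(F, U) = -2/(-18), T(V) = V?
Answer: -4715819/82 ≈ -57510.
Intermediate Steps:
R(F, U) = ⅑ (R(F, U) = -2*(-1/18) = ⅑)
h(m) = -8 + 1/(m*(⅑ + m)) (h(m) = -8 + 1/((m + ⅑)*m) = -8 + 1/((⅑ + m)*m) = -8 + 1/(m*(⅑ + m)))
(h(T(9)) - 270192) + 212690 = ((9 - 72*9² - 8*9)/(9*(1 + 9*9)) - 270192) + 212690 = ((9 - 72*81 - 72)/(9*(1 + 81)) - 270192) + 212690 = ((⅑)*(9 - 5832 - 72)/82 - 270192) + 212690 = ((⅑)*(1/82)*(-5895) - 270192) + 212690 = (-655/82 - 270192) + 212690 = -22156399/82 + 212690 = -4715819/82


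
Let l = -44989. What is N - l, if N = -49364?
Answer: -4375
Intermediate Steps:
N - l = -49364 - 1*(-44989) = -49364 + 44989 = -4375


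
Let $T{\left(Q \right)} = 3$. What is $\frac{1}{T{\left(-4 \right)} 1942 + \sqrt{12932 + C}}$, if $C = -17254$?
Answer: $\frac{2913}{16973299} - \frac{i \sqrt{4322}}{33946598} \approx 0.00017162 - 1.9366 \cdot 10^{-6} i$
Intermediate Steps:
$\frac{1}{T{\left(-4 \right)} 1942 + \sqrt{12932 + C}} = \frac{1}{3 \cdot 1942 + \sqrt{12932 - 17254}} = \frac{1}{5826 + \sqrt{-4322}} = \frac{1}{5826 + i \sqrt{4322}}$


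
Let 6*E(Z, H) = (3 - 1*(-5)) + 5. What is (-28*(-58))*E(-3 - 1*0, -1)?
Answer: 10556/3 ≈ 3518.7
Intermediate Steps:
E(Z, H) = 13/6 (E(Z, H) = ((3 - 1*(-5)) + 5)/6 = ((3 + 5) + 5)/6 = (8 + 5)/6 = (⅙)*13 = 13/6)
(-28*(-58))*E(-3 - 1*0, -1) = -28*(-58)*(13/6) = 1624*(13/6) = 10556/3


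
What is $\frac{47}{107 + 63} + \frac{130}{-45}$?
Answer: $- \frac{3997}{1530} \approx -2.6124$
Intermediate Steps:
$\frac{47}{107 + 63} + \frac{130}{-45} = \frac{47}{170} + 130 \left(- \frac{1}{45}\right) = 47 \cdot \frac{1}{170} - \frac{26}{9} = \frac{47}{170} - \frac{26}{9} = - \frac{3997}{1530}$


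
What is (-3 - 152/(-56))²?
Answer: 4/49 ≈ 0.081633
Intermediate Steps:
(-3 - 152/(-56))² = (-3 - 152*(-1/56))² = (-3 + 19/7)² = (-2/7)² = 4/49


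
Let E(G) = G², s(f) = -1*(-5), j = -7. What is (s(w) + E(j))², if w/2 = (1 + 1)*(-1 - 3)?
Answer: 2916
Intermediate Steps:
w = -16 (w = 2*((1 + 1)*(-1 - 3)) = 2*(2*(-4)) = 2*(-8) = -16)
s(f) = 5
(s(w) + E(j))² = (5 + (-7)²)² = (5 + 49)² = 54² = 2916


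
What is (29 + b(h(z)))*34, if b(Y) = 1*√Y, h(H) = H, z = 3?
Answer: 986 + 34*√3 ≈ 1044.9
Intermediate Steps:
b(Y) = √Y
(29 + b(h(z)))*34 = (29 + √3)*34 = 986 + 34*√3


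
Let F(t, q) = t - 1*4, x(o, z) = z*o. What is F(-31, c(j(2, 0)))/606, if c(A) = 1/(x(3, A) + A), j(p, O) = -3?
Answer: -35/606 ≈ -0.057756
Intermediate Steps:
x(o, z) = o*z
c(A) = 1/(4*A) (c(A) = 1/(3*A + A) = 1/(4*A))
F(t, q) = -4 + t (F(t, q) = t - 4 = -4 + t)
F(-31, c(j(2, 0)))/606 = (-4 - 31)/606 = -35*1/606 = -35/606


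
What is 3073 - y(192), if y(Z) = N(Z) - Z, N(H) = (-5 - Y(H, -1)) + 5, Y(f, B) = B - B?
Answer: 3265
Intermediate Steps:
Y(f, B) = 0
N(H) = 0 (N(H) = (-5 - 1*0) + 5 = (-5 + 0) + 5 = -5 + 5 = 0)
y(Z) = -Z (y(Z) = 0 - Z = -Z)
3073 - y(192) = 3073 - (-1)*192 = 3073 - 1*(-192) = 3073 + 192 = 3265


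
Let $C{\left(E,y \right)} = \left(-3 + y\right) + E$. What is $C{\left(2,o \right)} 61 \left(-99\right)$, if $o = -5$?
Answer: $36234$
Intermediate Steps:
$C{\left(E,y \right)} = -3 + E + y$
$C{\left(2,o \right)} 61 \left(-99\right) = \left(-3 + 2 - 5\right) 61 \left(-99\right) = \left(-6\right) 61 \left(-99\right) = \left(-366\right) \left(-99\right) = 36234$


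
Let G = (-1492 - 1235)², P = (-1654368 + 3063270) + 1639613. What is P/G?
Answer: 3048515/7436529 ≈ 0.40994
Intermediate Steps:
P = 3048515 (P = 1408902 + 1639613 = 3048515)
G = 7436529 (G = (-2727)² = 7436529)
P/G = 3048515/7436529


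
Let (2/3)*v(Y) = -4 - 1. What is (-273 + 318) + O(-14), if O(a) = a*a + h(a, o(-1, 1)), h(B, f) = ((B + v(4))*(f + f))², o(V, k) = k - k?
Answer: 241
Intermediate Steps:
v(Y) = -15/2 (v(Y) = 3*(-4 - 1)/2 = (3/2)*(-5) = -15/2)
o(V, k) = 0
h(B, f) = 4*f²*(-15/2 + B)² (h(B, f) = ((B - 15/2)*(f + f))² = ((-15/2 + B)*(2*f))² = (2*f*(-15/2 + B))² = 4*f²*(-15/2 + B)²)
O(a) = a² (O(a) = a*a + 0²*(-15 + 2*a)² = a² + 0*(-15 + 2*a)² = a² + 0 = a²)
(-273 + 318) + O(-14) = (-273 + 318) + (-14)² = 45 + 196 = 241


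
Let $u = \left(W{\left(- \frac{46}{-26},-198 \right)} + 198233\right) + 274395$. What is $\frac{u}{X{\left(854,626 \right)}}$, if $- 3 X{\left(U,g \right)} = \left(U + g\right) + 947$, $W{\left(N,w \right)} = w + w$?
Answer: $- \frac{472232}{809} \approx -583.72$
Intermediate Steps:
$W{\left(N,w \right)} = 2 w$
$u = 472232$ ($u = \left(2 \left(-198\right) + 198233\right) + 274395 = \left(-396 + 198233\right) + 274395 = 197837 + 274395 = 472232$)
$X{\left(U,g \right)} = - \frac{947}{3} - \frac{U}{3} - \frac{g}{3}$ ($X{\left(U,g \right)} = - \frac{\left(U + g\right) + 947}{3} = - \frac{947 + U + g}{3} = - \frac{947}{3} - \frac{U}{3} - \frac{g}{3}$)
$\frac{u}{X{\left(854,626 \right)}} = \frac{472232}{- \frac{947}{3} - \frac{854}{3} - \frac{626}{3}} = \frac{472232}{-809} = 472232 \left(- \frac{1}{809}\right) = - \frac{472232}{809}$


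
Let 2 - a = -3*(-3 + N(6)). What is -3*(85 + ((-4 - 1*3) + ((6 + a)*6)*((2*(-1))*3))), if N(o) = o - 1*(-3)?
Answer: 2574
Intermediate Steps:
N(o) = 3 + o (N(o) = o + 3 = 3 + o)
a = 20 (a = 2 - (-3)*(-3 + (3 + 6)) = 2 - (-3)*(-3 + 9) = 2 - (-3)*6 = 2 - 1*(-18) = 2 + 18 = 20)
-3*(85 + ((-4 - 1*3) + ((6 + a)*6)*((2*(-1))*3))) = -3*(85 + ((-4 - 1*3) + ((6 + 20)*6)*((2*(-1))*3))) = -3*(85 + ((-4 - 3) + (26*6)*(-2*3))) = -3*(85 + (-7 + 156*(-6))) = -3*(85 + (-7 - 936)) = -3*(85 - 943) = -3*(-858) = 2574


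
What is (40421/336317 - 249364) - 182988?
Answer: -145407287163/336317 ≈ -4.3235e+5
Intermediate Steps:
(40421/336317 - 249364) - 182988 = -83865311967/336317 - 182988 = -145407287163/336317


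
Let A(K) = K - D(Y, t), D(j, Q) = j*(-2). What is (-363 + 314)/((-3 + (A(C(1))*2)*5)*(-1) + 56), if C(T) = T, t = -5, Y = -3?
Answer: -49/109 ≈ -0.44954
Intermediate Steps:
D(j, Q) = -2*j
A(K) = -6 + K (A(K) = K - (-2)*(-3) = K - 1*6 = K - 6 = -6 + K)
(-363 + 314)/((-3 + (A(C(1))*2)*5)*(-1) + 56) = (-363 + 314)/((-3 + ((-6 + 1)*2)*5)*(-1) + 56) = -49/((-3 - 5*2*5)*(-1) + 56) = -49/((-3 - 10*5)*(-1) + 56) = -49/((-3 - 50)*(-1) + 56) = -49/(-53*(-1) + 56) = -49/(53 + 56) = -49/109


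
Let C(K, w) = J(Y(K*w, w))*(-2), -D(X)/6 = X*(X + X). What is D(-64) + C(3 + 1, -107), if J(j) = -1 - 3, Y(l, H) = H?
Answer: -49144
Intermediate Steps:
D(X) = -12*X² (D(X) = -6*X*(X + X) = -6*X*2*X = -12*X²)
J(j) = -4
C(K, w) = 8 (C(K, w) = -4*(-2) = 8)
D(-64) + C(3 + 1, -107) = -12*(-64)² + 8 = -12*4096 + 8 = -49152 + 8 = -49144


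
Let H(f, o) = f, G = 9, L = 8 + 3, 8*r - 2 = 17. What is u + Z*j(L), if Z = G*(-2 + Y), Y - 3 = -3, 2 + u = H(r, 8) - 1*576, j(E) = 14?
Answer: -6621/8 ≈ -827.63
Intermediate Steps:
r = 19/8 (r = ¼ + (⅛)*17 = ¼ + 17/8 = 19/8 ≈ 2.3750)
L = 11
u = -4605/8 (u = -2 + (19/8 - 1*576) = -2 + (19/8 - 576) = -2 - 4589/8 = -4605/8 ≈ -575.63)
Y = 0 (Y = 3 - 3 = 0)
Z = -18 (Z = 9*(-2 + 0) = 9*(-2) = -18)
u + Z*j(L) = -4605/8 - 18*14 = -4605/8 - 252 = -6621/8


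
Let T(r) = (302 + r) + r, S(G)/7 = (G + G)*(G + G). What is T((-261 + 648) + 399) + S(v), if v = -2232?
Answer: 139492946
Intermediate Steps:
S(G) = 28*G² (S(G) = 7*((G + G)*(G + G)) = 7*((2*G)*(2*G)) = 7*(4*G²) = 28*G²)
T(r) = 302 + 2*r
T((-261 + 648) + 399) + S(v) = (302 + 2*((-261 + 648) + 399)) + 28*(-2232)² = (302 + 2*(387 + 399)) + 28*4981824 = (302 + 2*786) + 139491072 = (302 + 1572) + 139491072 = 1874 + 139491072 = 139492946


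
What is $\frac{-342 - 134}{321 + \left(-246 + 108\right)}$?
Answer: $- \frac{476}{183} \approx -2.6011$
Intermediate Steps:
$\frac{-342 - 134}{321 + \left(-246 + 108\right)} = - \frac{476}{321 - 138} = - \frac{476}{183}$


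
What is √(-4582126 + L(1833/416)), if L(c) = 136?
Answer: 21*I*√10390 ≈ 2140.6*I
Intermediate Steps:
√(-4582126 + L(1833/416)) = √(-4582126 + 136) = √(-4581990) = 21*I*√10390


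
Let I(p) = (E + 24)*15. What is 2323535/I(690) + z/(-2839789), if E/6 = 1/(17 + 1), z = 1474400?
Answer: 1319562195623/207304597 ≈ 6365.3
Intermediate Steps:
E = 1/3 (E = 6/(17 + 1) = 6/18 = 6*(1/18) = 1/3 ≈ 0.33333)
I(p) = 365 (I(p) = (1/3 + 24)*15 = (73/3)*15 = 365)
2323535/I(690) + z/(-2839789) = 2323535/365 + 1474400/(-2839789) = 2323535*(1/365) + 1474400*(-1/2839789) = 464707/73 - 1474400/2839789 = 1319562195623/207304597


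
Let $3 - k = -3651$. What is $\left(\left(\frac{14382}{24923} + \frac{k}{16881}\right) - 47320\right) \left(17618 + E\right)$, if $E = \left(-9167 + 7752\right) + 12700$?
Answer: $- \frac{191803977351230776}{140241721} \approx -1.3677 \cdot 10^{9}$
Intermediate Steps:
$k = 3654$ ($k = 3 - -3651 = 3 + 3651 = 3654$)
$E = 11285$ ($E = -1415 + 12700 = 11285$)
$\left(\left(\frac{14382}{24923} + \frac{k}{16881}\right) - 47320\right) \left(17618 + E\right) = \left(\left(\frac{14382}{24923} + \frac{3654}{16881}\right) - 47320\right) \left(17618 + 11285\right) = \left(\left(14382 \cdot \frac{1}{24923} + 3654 \cdot \frac{1}{16881}\right) - 47320\right) 28903 = \left(\left(\frac{14382}{24923} + \frac{1218}{5627}\right) - 47320\right) 28903 = \left(\frac{111283728}{140241721} - 47320\right) 28903 = \left(- \frac{6636126953992}{140241721}\right) 28903 = - \frac{191803977351230776}{140241721}$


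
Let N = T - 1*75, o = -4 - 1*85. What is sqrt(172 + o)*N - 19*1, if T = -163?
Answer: -19 - 238*sqrt(83) ≈ -2187.3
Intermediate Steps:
o = -89 (o = -4 - 85 = -89)
N = -238 (N = -163 - 1*75 = -163 - 75 = -238)
sqrt(172 + o)*N - 19*1 = sqrt(172 - 89)*(-238) - 19*1 = sqrt(83)*(-238) - 19 = -238*sqrt(83) - 19 = -19 - 238*sqrt(83)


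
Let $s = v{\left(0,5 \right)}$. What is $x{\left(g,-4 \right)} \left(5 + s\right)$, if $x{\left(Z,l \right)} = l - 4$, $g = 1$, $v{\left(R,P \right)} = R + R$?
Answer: $-40$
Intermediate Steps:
$v{\left(R,P \right)} = 2 R$
$s = 0$ ($s = 2 \cdot 0 = 0$)
$x{\left(Z,l \right)} = -4 + l$
$x{\left(g,-4 \right)} \left(5 + s\right) = \left(-4 - 4\right) \left(5 + 0\right) = \left(-8\right) 5 = -40$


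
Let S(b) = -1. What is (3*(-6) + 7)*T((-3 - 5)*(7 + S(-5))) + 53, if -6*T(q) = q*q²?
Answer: -202699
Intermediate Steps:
T(q) = -q³/6 (T(q) = -q*q²/6 = -q³/6)
(3*(-6) + 7)*T((-3 - 5)*(7 + S(-5))) + 53 = (3*(-6) + 7)*(-(-3 - 5)³*(7 - 1)³/6) + 53 = (-18 + 7)*(-(-8*6)³/6) + 53 = -(-11)*(-48)³/6 + 53 = -(-11)*(-110592)/6 + 53 = -11*18432 + 53 = -202752 + 53 = -202699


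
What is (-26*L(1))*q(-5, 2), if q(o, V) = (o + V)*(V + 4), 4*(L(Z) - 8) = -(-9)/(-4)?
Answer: 13923/4 ≈ 3480.8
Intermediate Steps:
L(Z) = 119/16 (L(Z) = 8 + (-(-9)/(-4))/4 = 8 + (-(-9)*(-1)/4)/4 = 8 + (-3*3/4)/4 = 8 + (1/4)*(-9/4) = 8 - 9/16 = 119/16)
q(o, V) = (4 + V)*(V + o) (q(o, V) = (V + o)*(4 + V) = (4 + V)*(V + o))
(-26*L(1))*q(-5, 2) = (-26*119/16)*(2**2 + 4*2 + 4*(-5) + 2*(-5)) = -1547*(4 + 8 - 20 - 10)/8 = -1547/8*(-18) = 13923/4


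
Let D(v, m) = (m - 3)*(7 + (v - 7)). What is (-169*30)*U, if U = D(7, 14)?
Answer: -390390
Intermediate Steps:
D(v, m) = v*(-3 + m) (D(v, m) = (-3 + m)*(7 + (-7 + v)) = (-3 + m)*v = v*(-3 + m))
U = 77 (U = 7*(-3 + 14) = 7*11 = 77)
(-169*30)*U = -169*30*77 = -5070*77 = -390390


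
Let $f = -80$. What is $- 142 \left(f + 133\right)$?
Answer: $-7526$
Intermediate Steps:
$- 142 \left(f + 133\right) = - 142 \left(-80 + 133\right) = \left(-142\right) 53 = -7526$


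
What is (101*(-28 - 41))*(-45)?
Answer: 313605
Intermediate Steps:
(101*(-28 - 41))*(-45) = (101*(-69))*(-45) = -6969*(-45) = 313605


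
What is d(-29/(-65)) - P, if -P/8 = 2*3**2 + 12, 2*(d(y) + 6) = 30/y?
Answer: 7761/29 ≈ 267.62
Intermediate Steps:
d(y) = -6 + 15/y (d(y) = -6 + (30/y)/2 = -6 + 15/y)
P = -240 (P = -8*(2*3**2 + 12) = -8*(2*9 + 12) = -8*(18 + 12) = -8*30 = -240)
d(-29/(-65)) - P = (-6 + 15/((-29/(-65)))) - 1*(-240) = (-6 + 15/((-29*(-1/65)))) + 240 = (-6 + 15/(29/65)) + 240 = (-6 + 15*(65/29)) + 240 = (-6 + 975/29) + 240 = 801/29 + 240 = 7761/29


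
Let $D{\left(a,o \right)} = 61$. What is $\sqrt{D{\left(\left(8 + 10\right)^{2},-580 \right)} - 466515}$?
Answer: $59 i \sqrt{134} \approx 682.97 i$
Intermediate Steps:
$\sqrt{D{\left(\left(8 + 10\right)^{2},-580 \right)} - 466515} = \sqrt{61 - 466515} = \sqrt{-466454} = 59 i \sqrt{134}$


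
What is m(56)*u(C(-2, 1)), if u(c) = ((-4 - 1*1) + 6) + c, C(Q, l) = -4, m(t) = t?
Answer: -168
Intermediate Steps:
u(c) = 1 + c (u(c) = ((-4 - 1) + 6) + c = (-5 + 6) + c = 1 + c)
m(56)*u(C(-2, 1)) = 56*(1 - 4) = 56*(-3) = -168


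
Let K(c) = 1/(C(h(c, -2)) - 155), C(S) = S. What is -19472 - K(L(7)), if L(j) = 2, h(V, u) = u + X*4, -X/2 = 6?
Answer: -3991759/205 ≈ -19472.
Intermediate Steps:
X = -12 (X = -2*6 = -12)
h(V, u) = -48 + u (h(V, u) = u - 12*4 = u - 48 = -48 + u)
K(c) = -1/205 (K(c) = 1/((-48 - 2) - 155) = 1/(-50 - 155) = 1/(-205) = -1/205)
-19472 - K(L(7)) = -19472 - 1*(-1/205) = -19472 + 1/205 = -3991759/205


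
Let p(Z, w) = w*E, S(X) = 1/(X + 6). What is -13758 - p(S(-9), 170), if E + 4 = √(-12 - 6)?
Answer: -13078 - 510*I*√2 ≈ -13078.0 - 721.25*I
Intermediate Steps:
E = -4 + 3*I*√2 (E = -4 + √(-12 - 6) = -4 + √(-18) = -4 + 3*I*√2 ≈ -4.0 + 4.2426*I)
S(X) = 1/(6 + X)
p(Z, w) = w*(-4 + 3*I*√2)
-13758 - p(S(-9), 170) = -13758 - 170*(-4 + 3*I*√2) = -13758 - (-680 + 510*I*√2) = -13758 + (680 - 510*I*√2) = -13078 - 510*I*√2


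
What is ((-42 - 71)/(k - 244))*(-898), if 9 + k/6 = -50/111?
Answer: -1877269/5563 ≈ -337.46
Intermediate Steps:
k = -2098/37 (k = -54 + 6*(-50/111) = -54 - 100/37 = -2098/37 ≈ -56.703)
((-42 - 71)/(k - 244))*(-898) = ((-42 - 71)/(-2098/37 - 244))*(-898) = -113/(-11126/37)*(-898) = -113*(-37/11126)*(-898) = (4181/11126)*(-898) = -1877269/5563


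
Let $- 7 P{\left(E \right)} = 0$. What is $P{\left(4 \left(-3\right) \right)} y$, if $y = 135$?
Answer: $0$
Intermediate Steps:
$P{\left(E \right)} = 0$ ($P{\left(E \right)} = \left(- \frac{1}{7}\right) 0 = 0$)
$P{\left(4 \left(-3\right) \right)} y = 0 \cdot 135 = 0$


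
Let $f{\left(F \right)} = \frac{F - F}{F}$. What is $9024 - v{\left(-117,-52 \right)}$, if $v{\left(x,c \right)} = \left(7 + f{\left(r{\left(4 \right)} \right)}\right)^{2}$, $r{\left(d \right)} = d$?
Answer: $8975$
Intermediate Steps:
$f{\left(F \right)} = 0$ ($f{\left(F \right)} = \frac{0}{F} = 0$)
$v{\left(x,c \right)} = 49$ ($v{\left(x,c \right)} = \left(7 + 0\right)^{2} = 7^{2} = 49$)
$9024 - v{\left(-117,-52 \right)} = 9024 - 49 = 8975$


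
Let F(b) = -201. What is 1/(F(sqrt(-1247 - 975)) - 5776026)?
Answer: -1/5776227 ≈ -1.7312e-7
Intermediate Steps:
1/(F(sqrt(-1247 - 975)) - 5776026) = 1/(-201 - 5776026) = 1/(-5776227) = -1/5776227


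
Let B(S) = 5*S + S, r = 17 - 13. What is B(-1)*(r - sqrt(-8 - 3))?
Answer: -24 + 6*I*sqrt(11) ≈ -24.0 + 19.9*I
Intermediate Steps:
r = 4
B(S) = 6*S
B(-1)*(r - sqrt(-8 - 3)) = (6*(-1))*(4 - sqrt(-8 - 3)) = -6*(4 - sqrt(-11)) = -6*(4 - I*sqrt(11)) = -24 + 6*I*sqrt(11)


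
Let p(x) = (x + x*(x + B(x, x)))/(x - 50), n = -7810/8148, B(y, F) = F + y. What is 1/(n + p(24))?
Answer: -52962/3619589 ≈ -0.014632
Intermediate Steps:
n = -3905/4074 (n = -7810*1/8148 = -3905/4074 ≈ -0.95852)
p(x) = (x + 3*x²)/(-50 + x) (p(x) = (x + x*(x + (x + x)))/(x - 50) = (x + x*(x + 2*x))/(-50 + x) = (x + x*(3*x))/(-50 + x) = (x + 3*x²)/(-50 + x))
1/(n + p(24)) = 1/(-3905/4074 + 24*(1 + 3*24)/(-50 + 24)) = 1/(-3905/4074 + 24*(1 + 72)/(-26)) = 1/(-3905/4074 + 24*(-1/26)*73) = 1/(-3905/4074 - 876/13) = 1/(-3619589/52962) = -52962/3619589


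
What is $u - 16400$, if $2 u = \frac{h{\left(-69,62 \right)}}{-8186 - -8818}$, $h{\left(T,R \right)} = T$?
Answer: $- \frac{20729669}{1264} \approx -16400.0$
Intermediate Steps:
$u = - \frac{69}{1264}$ ($u = \frac{\left(-69\right) \frac{1}{-8186 - -8818}}{2} = \frac{\left(-69\right) \frac{1}{-8186 + 8818}}{2} = \frac{\left(-69\right) \frac{1}{632}}{2} = \frac{1}{2} \left(- \frac{69}{632}\right) = - \frac{69}{1264} \approx -0.054589$)
$u - 16400 = - \frac{69}{1264} - 16400 = - \frac{20729669}{1264}$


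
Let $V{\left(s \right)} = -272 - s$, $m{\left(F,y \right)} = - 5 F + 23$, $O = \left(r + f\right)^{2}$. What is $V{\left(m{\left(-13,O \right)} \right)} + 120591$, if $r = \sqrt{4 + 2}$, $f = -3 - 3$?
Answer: $120231$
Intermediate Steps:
$f = -6$ ($f = -3 - 3 = -6$)
$r = \sqrt{6} \approx 2.4495$
$O = \left(-6 + \sqrt{6}\right)^{2}$ ($O = \left(\sqrt{6} - 6\right)^{2} = \left(-6 + \sqrt{6}\right)^{2} \approx 12.606$)
$m{\left(F,y \right)} = 23 - 5 F$
$V{\left(m{\left(-13,O \right)} \right)} + 120591 = \left(-272 - \left(23 - -65\right)\right) + 120591 = \left(-272 - \left(23 + 65\right)\right) + 120591 = \left(-272 - 88\right) + 120591 = -360 + 120591 = 120231$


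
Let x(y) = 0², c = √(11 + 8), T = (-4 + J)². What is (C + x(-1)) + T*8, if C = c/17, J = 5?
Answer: 8 + √19/17 ≈ 8.2564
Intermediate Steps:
T = 1 (T = (-4 + 5)² = 1² = 1)
c = √19 ≈ 4.3589
x(y) = 0
C = √19/17 ≈ 0.25641
(C + x(-1)) + T*8 = (√19/17 + 0) + 1*8 = √19/17 + 8 = 8 + √19/17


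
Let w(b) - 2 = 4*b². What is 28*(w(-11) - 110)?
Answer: 10528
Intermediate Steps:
w(b) = 2 + 4*b²
28*(w(-11) - 110) = 28*((2 + 4*(-11)²) - 110) = 28*((2 + 4*121) - 110) = 28*((2 + 484) - 110) = 28*(486 - 110) = 28*376 = 10528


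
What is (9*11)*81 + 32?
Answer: 8051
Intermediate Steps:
(9*11)*81 + 32 = 99*81 + 32 = 8019 + 32 = 8051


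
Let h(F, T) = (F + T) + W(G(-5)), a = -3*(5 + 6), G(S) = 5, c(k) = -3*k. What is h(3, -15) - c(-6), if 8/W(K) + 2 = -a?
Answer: -922/31 ≈ -29.742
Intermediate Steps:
a = -33 (a = -3*11 = -33)
W(K) = 8/31 (W(K) = 8/(-2 - 1*(-33)) = 8/(-2 + 33) = 8/31)
h(F, T) = 8/31 + F + T (h(F, T) = (F + T) + 8/31 = 8/31 + F + T)
h(3, -15) - c(-6) = (8/31 + 3 - 15) - (-3)*(-6) = -364/31 - 1*18 = -364/31 - 18 = -922/31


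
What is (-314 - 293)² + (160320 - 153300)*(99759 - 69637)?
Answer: 211824889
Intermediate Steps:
(-314 - 293)² + (160320 - 153300)*(99759 - 69637) = (-607)² + 7020*30122 = 368449 + 211456440 = 211824889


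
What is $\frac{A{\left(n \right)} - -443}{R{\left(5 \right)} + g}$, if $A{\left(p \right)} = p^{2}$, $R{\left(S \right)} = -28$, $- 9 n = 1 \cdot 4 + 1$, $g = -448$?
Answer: $- \frac{8977}{9639} \approx -0.93132$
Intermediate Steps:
$n = - \frac{5}{9}$ ($n = - \frac{1 \cdot 4 + 1}{9} = - \frac{4 + 1}{9} = \left(- \frac{1}{9}\right) 5 = - \frac{5}{9} \approx -0.55556$)
$\frac{A{\left(n \right)} - -443}{R{\left(5 \right)} + g} = \frac{\left(- \frac{5}{9}\right)^{2} - -443}{-28 - 448} = \frac{\frac{25}{81} + 443}{-476} = \frac{35908}{81} \left(- \frac{1}{476}\right) = - \frac{8977}{9639}$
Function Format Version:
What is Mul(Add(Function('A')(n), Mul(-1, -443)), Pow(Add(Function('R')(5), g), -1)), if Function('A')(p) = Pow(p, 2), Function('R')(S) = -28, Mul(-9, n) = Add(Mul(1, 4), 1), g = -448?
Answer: Rational(-8977, 9639) ≈ -0.93132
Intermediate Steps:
n = Rational(-5, 9) (n = Mul(Rational(-1, 9), Add(Mul(1, 4), 1)) = Mul(Rational(-1, 9), Add(4, 1)) = Mul(Rational(-1, 9), 5) = Rational(-5, 9) ≈ -0.55556)
Mul(Add(Function('A')(n), Mul(-1, -443)), Pow(Add(Function('R')(5), g), -1)) = Mul(Add(Pow(Rational(-5, 9), 2), Mul(-1, -443)), Pow(Add(-28, -448), -1)) = Mul(Add(Rational(25, 81), 443), Pow(-476, -1)) = Mul(Rational(35908, 81), Rational(-1, 476)) = Rational(-8977, 9639)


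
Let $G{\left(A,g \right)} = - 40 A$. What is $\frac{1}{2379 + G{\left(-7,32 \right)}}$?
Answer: $\frac{1}{2659} \approx 0.00037608$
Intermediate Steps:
$\frac{1}{2379 + G{\left(-7,32 \right)}} = \frac{1}{2379 - -280} = \frac{1}{2379 + 280} = \frac{1}{2659}$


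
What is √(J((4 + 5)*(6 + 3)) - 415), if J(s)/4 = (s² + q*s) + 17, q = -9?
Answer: 7*√469 ≈ 151.59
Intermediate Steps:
J(s) = 68 - 36*s + 4*s² (J(s) = 4*((s² - 9*s) + 17) = 4*(17 + s² - 9*s) = 68 - 36*s + 4*s²)
√(J((4 + 5)*(6 + 3)) - 415) = √((68 - 36*(4 + 5)*(6 + 3) + 4*((4 + 5)*(6 + 3))²) - 415) = √((68 - 324*9 + 4*(9*9)²) - 415) = √((68 - 36*81 + 4*81²) - 415) = √((68 - 2916 + 4*6561) - 415) = √((68 - 2916 + 26244) - 415) = √(23396 - 415) = √22981 = 7*√469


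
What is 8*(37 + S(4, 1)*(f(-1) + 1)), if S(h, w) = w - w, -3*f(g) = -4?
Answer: 296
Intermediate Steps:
f(g) = 4/3 (f(g) = -⅓*(-4) = 4/3)
S(h, w) = 0
8*(37 + S(4, 1)*(f(-1) + 1)) = 8*(37 + 0*(4/3 + 1)) = 8*(37 + 0*(7/3)) = 8*(37 + 0) = 8*37 = 296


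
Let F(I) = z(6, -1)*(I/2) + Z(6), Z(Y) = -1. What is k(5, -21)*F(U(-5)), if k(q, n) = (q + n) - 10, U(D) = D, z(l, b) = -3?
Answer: -169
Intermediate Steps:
k(q, n) = -10 + n + q (k(q, n) = (n + q) - 10 = -10 + n + q)
F(I) = -1 - 3*I/2 (F(I) = -3*I/2 - 1 = -1 - 3*I/2)
k(5, -21)*F(U(-5)) = (-10 - 21 + 5)*(-1 - 3/2*(-5)) = -26*(-1 + 15/2) = -26*13/2 = -169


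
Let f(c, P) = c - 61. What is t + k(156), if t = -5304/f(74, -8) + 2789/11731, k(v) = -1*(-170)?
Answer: -2789189/11731 ≈ -237.76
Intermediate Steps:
f(c, P) = -61 + c
k(v) = 170
t = -4783459/11731 (t = -5304/(-61 + 74) + 2789/11731 = -5304/13 + 2789*(1/11731) = -5304*1/13 + 2789/11731 = -408 + 2789/11731 = -4783459/11731 ≈ -407.76)
t + k(156) = -4783459/11731 + 170 = -2789189/11731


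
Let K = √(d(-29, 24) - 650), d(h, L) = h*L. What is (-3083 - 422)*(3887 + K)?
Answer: -13623935 - 3505*I*√1346 ≈ -1.3624e+7 - 1.2859e+5*I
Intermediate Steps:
d(h, L) = L*h
K = I*√1346 (K = √(24*(-29) - 650) = √(-696 - 650) = √(-1346) = I*√1346 ≈ 36.688*I)
(-3083 - 422)*(3887 + K) = (-3083 - 422)*(3887 + I*√1346) = -3505*(3887 + I*√1346) = -13623935 - 3505*I*√1346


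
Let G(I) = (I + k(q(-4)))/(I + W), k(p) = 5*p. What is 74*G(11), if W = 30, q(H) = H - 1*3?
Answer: -1776/41 ≈ -43.317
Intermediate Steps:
q(H) = -3 + H (q(H) = H - 3 = -3 + H)
G(I) = (-35 + I)/(30 + I) (G(I) = (I + 5*(-3 - 4))/(I + 30) = (I + 5*(-7))/(30 + I) = (I - 35)/(30 + I) = (-35 + I)/(30 + I))
74*G(11) = 74*((-35 + 11)/(30 + 11)) = 74*(-24/41) = -1776/41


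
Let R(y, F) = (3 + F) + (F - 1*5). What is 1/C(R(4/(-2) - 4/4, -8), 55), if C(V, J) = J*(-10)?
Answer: -1/550 ≈ -0.0018182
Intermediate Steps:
R(y, F) = -2 + 2*F (R(y, F) = (3 + F) + (F - 5) = (3 + F) + (-5 + F) = -2 + 2*F)
C(V, J) = -10*J
1/C(R(4/(-2) - 4/4, -8), 55) = 1/(-10*55) = 1/(-550) = -1/550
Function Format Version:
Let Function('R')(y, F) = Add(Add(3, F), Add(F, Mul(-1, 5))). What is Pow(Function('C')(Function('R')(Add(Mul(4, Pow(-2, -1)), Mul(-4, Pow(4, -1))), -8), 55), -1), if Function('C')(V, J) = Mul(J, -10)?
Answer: Rational(-1, 550) ≈ -0.0018182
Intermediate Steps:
Function('R')(y, F) = Add(-2, Mul(2, F)) (Function('R')(y, F) = Add(Add(3, F), Add(F, -5)) = Add(Add(3, F), Add(-5, F)) = Add(-2, Mul(2, F)))
Function('C')(V, J) = Mul(-10, J)
Pow(Function('C')(Function('R')(Add(Mul(4, Pow(-2, -1)), Mul(-4, Pow(4, -1))), -8), 55), -1) = Pow(Mul(-10, 55), -1) = Pow(-550, -1) = Rational(-1, 550)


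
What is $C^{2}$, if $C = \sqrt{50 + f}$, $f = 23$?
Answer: $73$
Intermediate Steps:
$C = \sqrt{73}$ ($C = \sqrt{50 + 23} = \sqrt{73} \approx 8.544$)
$C^{2} = \left(\sqrt{73}\right)^{2} = 73$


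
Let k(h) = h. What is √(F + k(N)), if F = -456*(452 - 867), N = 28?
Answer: 2*√47317 ≈ 435.05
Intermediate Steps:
F = 189240 (F = -456*(-415) = 189240)
√(F + k(N)) = √(189240 + 28) = √189268 = 2*√47317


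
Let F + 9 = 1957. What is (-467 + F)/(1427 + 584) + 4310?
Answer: 8668891/2011 ≈ 4310.7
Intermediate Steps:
F = 1948 (F = -9 + 1957 = 1948)
(-467 + F)/(1427 + 584) + 4310 = (-467 + 1948)/(1427 + 584) + 4310 = 1481/2011 + 4310 = 8668891/2011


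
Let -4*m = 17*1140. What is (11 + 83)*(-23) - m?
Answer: 2683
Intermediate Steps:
m = -4845 (m = -17*1140/4 = -1/4*19380 = -4845)
(11 + 83)*(-23) - m = (11 + 83)*(-23) - 1*(-4845) = 94*(-23) + 4845 = -2162 + 4845 = 2683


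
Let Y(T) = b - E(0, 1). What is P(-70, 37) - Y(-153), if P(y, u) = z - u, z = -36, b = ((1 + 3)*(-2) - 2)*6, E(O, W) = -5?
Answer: -18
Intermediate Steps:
b = -60 (b = (4*(-2) - 2)*6 = (-8 - 2)*6 = -10*6 = -60)
Y(T) = -55 (Y(T) = -60 - 1*(-5) = -60 + 5 = -55)
P(y, u) = -36 - u
P(-70, 37) - Y(-153) = (-36 - 1*37) - 1*(-55) = (-36 - 37) + 55 = -73 + 55 = -18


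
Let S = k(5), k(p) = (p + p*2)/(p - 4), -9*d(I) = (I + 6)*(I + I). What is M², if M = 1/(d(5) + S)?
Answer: 81/625 ≈ 0.12960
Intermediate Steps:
d(I) = -2*I*(6 + I)/9 (d(I) = -(I + 6)*(I + I)/9 = -(6 + I)*2*I/9 = -2*I*(6 + I)/9)
k(p) = 3*p/(-4 + p) (k(p) = (p + 2*p)/(-4 + p) = (3*p)/(-4 + p) = 3*p/(-4 + p))
S = 15 (S = 3*5/(-4 + 5) = 3*5/1 = 3*5*1 = 15)
M = 9/25 (M = 1/(-2/9*5*(6 + 5) + 15) = 1/(-2/9*5*11 + 15) = 1/(-110/9 + 15) = 1/(25/9) = 9/25 ≈ 0.36000)
M² = (9/25)² = 81/625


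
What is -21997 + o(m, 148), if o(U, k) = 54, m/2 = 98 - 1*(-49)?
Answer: -21943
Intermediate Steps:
m = 294 (m = 2*(98 - 1*(-49)) = 2*(98 + 49) = 2*147 = 294)
-21997 + o(m, 148) = -21997 + 54 = -21943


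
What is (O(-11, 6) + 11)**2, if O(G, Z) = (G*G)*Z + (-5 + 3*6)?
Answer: 562500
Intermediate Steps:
O(G, Z) = 13 + Z*G**2 (O(G, Z) = G**2*Z + (-5 + 18) = Z*G**2 + 13 = 13 + Z*G**2)
(O(-11, 6) + 11)**2 = ((13 + 6*(-11)**2) + 11)**2 = ((13 + 6*121) + 11)**2 = ((13 + 726) + 11)**2 = (739 + 11)**2 = 750**2 = 562500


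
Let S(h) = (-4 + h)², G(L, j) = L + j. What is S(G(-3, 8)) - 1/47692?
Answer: 47691/47692 ≈ 0.99998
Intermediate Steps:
S(G(-3, 8)) - 1/47692 = (-4 + (-3 + 8))² - 1/47692 = (-4 + 5)² - 1*1/47692 = 1² - 1/47692 = 1 - 1/47692 = 47691/47692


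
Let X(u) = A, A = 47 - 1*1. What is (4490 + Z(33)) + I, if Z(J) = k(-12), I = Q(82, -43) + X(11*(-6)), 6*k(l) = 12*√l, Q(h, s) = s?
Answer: 4493 + 4*I*√3 ≈ 4493.0 + 6.9282*I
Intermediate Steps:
A = 46 (A = 47 - 1 = 46)
X(u) = 46
k(l) = 2*√l (k(l) = (12*√l)/6 = 2*√l)
I = 3 (I = -43 + 46 = 3)
Z(J) = 4*I*√3 (Z(J) = 2*√(-12) = 2*(2*I*√3) = 4*I*√3)
(4490 + Z(33)) + I = (4490 + 4*I*√3) + 3 = 4493 + 4*I*√3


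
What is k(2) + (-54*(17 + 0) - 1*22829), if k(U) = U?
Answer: -23745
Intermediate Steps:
k(2) + (-54*(17 + 0) - 1*22829) = 2 + (-54*(17 + 0) - 1*22829) = 2 + (-54*17 - 22829) = 2 + (-918 - 22829) = 2 - 23747 = -23745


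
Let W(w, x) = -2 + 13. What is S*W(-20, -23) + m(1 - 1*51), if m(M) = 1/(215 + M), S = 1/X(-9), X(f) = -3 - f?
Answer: 607/330 ≈ 1.8394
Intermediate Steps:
W(w, x) = 11
S = ⅙ (S = 1/(-3 - 1*(-9)) = 1/(-3 + 9) = 1/6 = ⅙ ≈ 0.16667)
S*W(-20, -23) + m(1 - 1*51) = (⅙)*11 + 1/(215 + (1 - 1*51)) = 11/6 + 1/(215 + (1 - 51)) = 11/6 + 1/(215 - 50) = 11/6 + 1/165 = 607/330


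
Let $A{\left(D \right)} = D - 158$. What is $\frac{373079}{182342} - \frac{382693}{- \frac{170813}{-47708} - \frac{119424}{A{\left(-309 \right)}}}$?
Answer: $- \frac{1552540065205491639}{1053435294519146} \approx -1473.8$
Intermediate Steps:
$A{\left(D \right)} = -158 + D$ ($A{\left(D \right)} = D - 158 = -158 + D$)
$\frac{373079}{182342} - \frac{382693}{- \frac{170813}{-47708} - \frac{119424}{A{\left(-309 \right)}}} = \frac{373079}{182342} - \frac{382693}{- \frac{170813}{-47708} - \frac{119424}{-158 - 309}} = 373079 \cdot \frac{1}{182342} - \frac{382693}{\left(-170813\right) \left(- \frac{1}{47708}\right) - \frac{119424}{-467}} = \frac{373079}{182342} - \frac{382693}{\frac{170813}{47708} - - \frac{119424}{467}} = \frac{373079}{182342} - \frac{382693}{\frac{170813}{47708} + \frac{119424}{467}} = \frac{373079}{182342} - \frac{382693}{\frac{5777249863}{22279636}} = \frac{373079}{182342} - \frac{8526260739748}{5777249863} = - \frac{1552540065205491639}{1053435294519146}$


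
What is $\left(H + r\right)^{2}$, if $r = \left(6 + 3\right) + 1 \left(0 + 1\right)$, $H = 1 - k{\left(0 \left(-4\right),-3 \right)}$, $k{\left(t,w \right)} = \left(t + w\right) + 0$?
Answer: $196$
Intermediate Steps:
$k{\left(t,w \right)} = t + w$
$H = 4$ ($H = 1 - \left(0 \left(-4\right) - 3\right) = 1 - \left(0 - 3\right) = 1 - -3 = 1 + 3 = 4$)
$r = 10$ ($r = 9 + 1 \cdot 1 = 9 + 1 = 10$)
$\left(H + r\right)^{2} = \left(4 + 10\right)^{2} = 14^{2} = 196$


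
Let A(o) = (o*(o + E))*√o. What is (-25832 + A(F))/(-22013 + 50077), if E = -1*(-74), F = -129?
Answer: -3229/3508 + 7095*I*√129/28064 ≈ -0.92047 + 2.8714*I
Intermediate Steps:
E = 74
A(o) = o^(3/2)*(74 + o) (A(o) = (o*(o + 74))*√o = (o*(74 + o))*√o = o^(3/2)*(74 + o))
(-25832 + A(F))/(-22013 + 50077) = (-25832 + (-129)^(3/2)*(74 - 129))/(-22013 + 50077) = (-25832 - 129*I*√129*(-55))/28064 = (-25832 + 7095*I*√129)*(1/28064) = -3229/3508 + 7095*I*√129/28064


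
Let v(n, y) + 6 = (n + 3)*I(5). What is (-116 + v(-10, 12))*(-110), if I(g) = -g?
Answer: 9570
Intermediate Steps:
v(n, y) = -21 - 5*n (v(n, y) = -6 + (n + 3)*(-1*5) = -6 + (3 + n)*(-5) = -6 + (-15 - 5*n) = -21 - 5*n)
(-116 + v(-10, 12))*(-110) = (-116 + (-21 - 5*(-10)))*(-110) = (-116 + (-21 + 50))*(-110) = (-116 + 29)*(-110) = -87*(-110) = 9570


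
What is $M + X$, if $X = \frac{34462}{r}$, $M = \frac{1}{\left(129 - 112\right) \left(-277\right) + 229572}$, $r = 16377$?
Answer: $\frac{7749245083}{3682581351} \approx 2.1043$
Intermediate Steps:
$M = \frac{1}{224863}$ ($M = \frac{1}{17 \left(-277\right) + 229572} = \frac{1}{-4709 + 229572} = \frac{1}{224863} \approx 4.4472 \cdot 10^{-6}$)
$X = \frac{34462}{16377} \approx 2.1043$
$M + X = \frac{1}{224863} + \frac{34462}{16377} = \frac{7749245083}{3682581351}$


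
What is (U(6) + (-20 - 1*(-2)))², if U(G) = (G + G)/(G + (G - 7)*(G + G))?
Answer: 400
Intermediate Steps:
U(G) = 2*G/(G + 2*G*(-7 + G)) (U(G) = (2*G)/(G + (-7 + G)*(2*G)) = (2*G)/(G + 2*G*(-7 + G)) = 2*G/(G + 2*G*(-7 + G)))
(U(6) + (-20 - 1*(-2)))² = (2/(-13 + 2*6) + (-20 - 1*(-2)))² = (2/(-13 + 12) + (-20 + 2))² = (2/(-1) - 18)² = (2*(-1) - 18)² = (-2 - 18)² = (-20)² = 400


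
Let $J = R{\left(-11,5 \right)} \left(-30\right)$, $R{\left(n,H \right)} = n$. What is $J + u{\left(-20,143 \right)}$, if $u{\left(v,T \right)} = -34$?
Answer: $296$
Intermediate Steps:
$J = 330$ ($J = \left(-11\right) \left(-30\right) = 330$)
$J + u{\left(-20,143 \right)} = 330 - 34 = 296$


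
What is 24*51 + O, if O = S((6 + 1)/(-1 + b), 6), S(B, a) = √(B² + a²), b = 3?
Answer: 1224 + √193/2 ≈ 1230.9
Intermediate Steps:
O = √193/2 (O = √(((6 + 1)/(-1 + 3))² + 6²) = √((7/2)² + 36) = √(49/4 + 36) = √(193/4) = √193/2 ≈ 6.9462)
24*51 + O = 24*51 + √193/2 = 1224 + √193/2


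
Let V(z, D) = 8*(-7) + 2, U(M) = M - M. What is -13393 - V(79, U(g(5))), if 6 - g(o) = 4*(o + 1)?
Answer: -13339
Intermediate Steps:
g(o) = 2 - 4*o (g(o) = 6 - 4*(o + 1) = 6 - 4*(1 + o) = 6 - (4 + 4*o) = 6 + (-4 - 4*o) = 2 - 4*o)
U(M) = 0
V(z, D) = -54 (V(z, D) = -56 + 2 = -54)
-13393 - V(79, U(g(5))) = -13393 - 1*(-54) = -13393 + 54 = -13339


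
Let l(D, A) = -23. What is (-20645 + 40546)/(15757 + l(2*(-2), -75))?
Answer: 19901/15734 ≈ 1.2648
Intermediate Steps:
(-20645 + 40546)/(15757 + l(2*(-2), -75)) = (-20645 + 40546)/(15757 - 23) = 19901/15734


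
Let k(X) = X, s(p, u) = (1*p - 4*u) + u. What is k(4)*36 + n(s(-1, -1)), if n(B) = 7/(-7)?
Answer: 143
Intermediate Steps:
s(p, u) = p - 3*u (s(p, u) = (p - 4*u) + u = p - 3*u)
n(B) = -1 (n(B) = 7*(-⅐) = -1)
k(4)*36 + n(s(-1, -1)) = 4*36 - 1 = 144 - 1 = 143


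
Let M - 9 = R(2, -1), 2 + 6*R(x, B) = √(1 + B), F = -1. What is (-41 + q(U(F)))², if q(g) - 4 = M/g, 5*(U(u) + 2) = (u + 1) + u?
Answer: 1825201/1089 ≈ 1676.0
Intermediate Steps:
U(u) = -9/5 + 2*u/5 (U(u) = -2 + ((u + 1) + u)/5 = -2 + ((1 + u) + u)/5 = -2 + (1 + 2*u)/5 = -2 + (⅕ + 2*u/5) = -9/5 + 2*u/5)
R(x, B) = -⅓ + √(1 + B)/6
M = 26/3 (M = 9 + (-⅓ + √(1 - 1)/6) = 9 + (-⅓ + √0/6) = 9 + (-⅓ + (⅙)*0) = 9 + (-⅓ + 0) = 9 - ⅓ = 26/3 ≈ 8.6667)
q(g) = 4 + 26/(3*g)
(-41 + q(U(F)))² = (-41 + (4 + 26/(3*(-9/5 + (⅖)*(-1)))))² = (-41 + (4 + 26/(3*(-9/5 - ⅖))))² = (-41 + (4 + 26/(3*(-11/5))))² = (-41 + (4 + (26/3)*(-5/11)))² = (-41 + (4 - 130/33))² = (-41 + 2/33)² = (-1351/33)² = 1825201/1089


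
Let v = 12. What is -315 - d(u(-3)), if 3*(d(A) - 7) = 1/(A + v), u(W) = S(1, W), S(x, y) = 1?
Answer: -12559/39 ≈ -322.03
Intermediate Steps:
u(W) = 1
d(A) = 7 + 1/(3*(12 + A)) (d(A) = 7 + 1/(3*(A + 12)) = 7 + 1/(3*(12 + A)))
-315 - d(u(-3)) = -315 - (253 + 21*1)/(3*(12 + 1)) = -315 - (253 + 21)/(3*13) = -315 - 274/(3*13) = -315 - 1*274/39 = -315 - 274/39 = -12559/39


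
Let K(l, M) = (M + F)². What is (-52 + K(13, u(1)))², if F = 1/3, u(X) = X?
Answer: 204304/81 ≈ 2522.3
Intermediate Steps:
F = ⅓ (F = 1*(⅓) = ⅓ ≈ 0.33333)
K(l, M) = (⅓ + M)² (K(l, M) = (M + ⅓)² = (⅓ + M)²)
(-52 + K(13, u(1)))² = (-52 + (1 + 3*1)²/9)² = (-52 + (1 + 3)²/9)² = (-52 + (⅑)*4²)² = (-52 + (⅑)*16)² = (-52 + 16/9)² = (-452/9)² = 204304/81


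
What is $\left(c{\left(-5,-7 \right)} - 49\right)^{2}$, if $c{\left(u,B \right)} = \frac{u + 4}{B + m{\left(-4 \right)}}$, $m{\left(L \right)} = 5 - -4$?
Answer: $\frac{9801}{4} \approx 2450.3$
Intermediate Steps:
$m{\left(L \right)} = 9$ ($m{\left(L \right)} = 5 + 4 = 9$)
$c{\left(u,B \right)} = \frac{4 + u}{9 + B}$ ($c{\left(u,B \right)} = \frac{u + 4}{B + 9} = \frac{4 + u}{9 + B}$)
$\left(c{\left(-5,-7 \right)} - 49\right)^{2} = \left(\frac{4 - 5}{9 - 7} - 49\right)^{2} = \left(\frac{1}{2} \left(-1\right) - 49\right)^{2} = \left(- \frac{1}{2} - 49\right)^{2} = \left(- \frac{99}{2}\right)^{2} = \frac{9801}{4}$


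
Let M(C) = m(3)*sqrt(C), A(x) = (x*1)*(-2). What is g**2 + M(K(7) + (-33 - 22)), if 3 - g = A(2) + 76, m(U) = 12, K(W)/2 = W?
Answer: 4761 + 12*I*sqrt(41) ≈ 4761.0 + 76.838*I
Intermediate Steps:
K(W) = 2*W
A(x) = -2*x (A(x) = x*(-2) = -2*x)
M(C) = 12*sqrt(C)
g = -69 (g = 3 - (-2*2 + 76) = 3 - (-4 + 76) = 3 - 1*72 = 3 - 72 = -69)
g**2 + M(K(7) + (-33 - 22)) = (-69)**2 + 12*sqrt(2*7 + (-33 - 22)) = 4761 + 12*sqrt(14 - 55) = 4761 + 12*sqrt(-41) = 4761 + 12*(I*sqrt(41)) = 4761 + 12*I*sqrt(41)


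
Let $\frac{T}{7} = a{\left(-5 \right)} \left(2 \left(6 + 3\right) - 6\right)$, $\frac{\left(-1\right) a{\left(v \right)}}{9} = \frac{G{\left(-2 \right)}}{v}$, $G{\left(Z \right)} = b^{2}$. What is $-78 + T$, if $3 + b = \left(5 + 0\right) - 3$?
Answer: $\frac{366}{5} \approx 73.2$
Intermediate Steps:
$b = -1$ ($b = -3 + \left(\left(5 + 0\right) - 3\right) = -3 + \left(5 - 3\right) = -3 + 2 = -1$)
$G{\left(Z \right)} = 1$ ($G{\left(Z \right)} = \left(-1\right)^{2} = 1$)
$a{\left(v \right)} = - \frac{9}{v}$ ($a{\left(v \right)} = - 9 \cdot 1 \frac{1}{v} = - \frac{9}{v}$)
$T = \frac{756}{5}$ ($T = 7 - \frac{9}{-5} \left(2 \left(6 + 3\right) - 6\right) = 7 \left(-9\right) \left(- \frac{1}{5}\right) \left(2 \cdot 9 - 6\right) = 7 \frac{9 \left(18 - 6\right)}{5} = 7 \cdot \frac{9}{5} \cdot 12 = 7 \cdot \frac{108}{5} = \frac{756}{5} \approx 151.2$)
$-78 + T = -78 + \frac{756}{5} = \frac{366}{5}$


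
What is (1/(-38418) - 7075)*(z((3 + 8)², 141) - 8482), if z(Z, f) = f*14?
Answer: 884461120154/19209 ≈ 4.6044e+7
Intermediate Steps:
z(Z, f) = 14*f
(1/(-38418) - 7075)*(z((3 + 8)², 141) - 8482) = (1/(-38418) - 7075)*(14*141 - 8482) = (-1/38418 - 7075)*(1974 - 8482) = -271807351/38418*(-6508) = 884461120154/19209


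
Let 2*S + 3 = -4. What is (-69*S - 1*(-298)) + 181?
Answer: 1441/2 ≈ 720.50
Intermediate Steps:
S = -7/2 (S = -3/2 + (½)*(-4) = -3/2 - 2 = -7/2 ≈ -3.5000)
(-69*S - 1*(-298)) + 181 = (-69*(-7/2) - 1*(-298)) + 181 = (483/2 + 298) + 181 = 1079/2 + 181 = 1441/2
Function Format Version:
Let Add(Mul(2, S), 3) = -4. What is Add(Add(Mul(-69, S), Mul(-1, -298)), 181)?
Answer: Rational(1441, 2) ≈ 720.50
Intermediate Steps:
S = Rational(-7, 2) (S = Add(Rational(-3, 2), Mul(Rational(1, 2), -4)) = Add(Rational(-3, 2), -2) = Rational(-7, 2) ≈ -3.5000)
Add(Add(Mul(-69, S), Mul(-1, -298)), 181) = Add(Add(Mul(-69, Rational(-7, 2)), Mul(-1, -298)), 181) = Add(Add(Rational(483, 2), 298), 181) = Add(Rational(1079, 2), 181) = Rational(1441, 2)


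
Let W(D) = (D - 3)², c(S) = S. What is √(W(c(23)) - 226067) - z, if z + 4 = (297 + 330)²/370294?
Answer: 1088047/370294 + I*√225667 ≈ 2.9383 + 475.04*I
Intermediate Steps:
W(D) = (-3 + D)²
z = -1088047/370294 (z = -4 + (297 + 330)²/370294 = -4 + 627²*(1/370294) = -4 + 393129*(1/370294) = -4 + 393129/370294 = -1088047/370294 ≈ -2.9383)
√(W(c(23)) - 226067) - z = √((-3 + 23)² - 226067) - 1*(-1088047/370294) = √(20² - 226067) + 1088047/370294 = √(400 - 226067) + 1088047/370294 = √(-225667) + 1088047/370294 = I*√225667 + 1088047/370294 = 1088047/370294 + I*√225667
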